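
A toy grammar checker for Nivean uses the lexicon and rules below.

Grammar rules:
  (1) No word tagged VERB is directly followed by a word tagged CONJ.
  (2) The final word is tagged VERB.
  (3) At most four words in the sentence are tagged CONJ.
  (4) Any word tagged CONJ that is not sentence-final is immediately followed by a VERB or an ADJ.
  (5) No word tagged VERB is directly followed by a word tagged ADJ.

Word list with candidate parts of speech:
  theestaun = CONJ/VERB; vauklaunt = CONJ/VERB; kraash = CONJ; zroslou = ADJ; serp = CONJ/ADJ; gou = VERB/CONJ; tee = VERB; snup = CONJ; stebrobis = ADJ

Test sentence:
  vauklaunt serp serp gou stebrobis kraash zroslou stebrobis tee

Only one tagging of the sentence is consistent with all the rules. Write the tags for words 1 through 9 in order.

Candidates per position — 1:vauklaunt {CONJ,VERB}; 2:serp {CONJ,ADJ}; 3:serp {CONJ,ADJ}; 4:gou {VERB,CONJ}; 5:stebrobis {ADJ}; 6:kraash {CONJ}; 7:zroslou {ADJ}; 8:stebrobis {ADJ}; 9:tee {VERB}.
Position 4: VERB is ruled out by rule 5; that leaves CONJ.
Position 3: CONJ is ruled out by rule 4; that leaves ADJ.
The remaining ambiguous positions (1, 2) are resolved jointly — only one combination satisfies every rule.
The only consistent sequence is: CONJ ADJ ADJ CONJ ADJ CONJ ADJ ADJ VERB.
Verifying each rule — rule 1 holds; rule 2 holds; rule 3 holds; rule 4 holds; rule 5 holds.

CONJ ADJ ADJ CONJ ADJ CONJ ADJ ADJ VERB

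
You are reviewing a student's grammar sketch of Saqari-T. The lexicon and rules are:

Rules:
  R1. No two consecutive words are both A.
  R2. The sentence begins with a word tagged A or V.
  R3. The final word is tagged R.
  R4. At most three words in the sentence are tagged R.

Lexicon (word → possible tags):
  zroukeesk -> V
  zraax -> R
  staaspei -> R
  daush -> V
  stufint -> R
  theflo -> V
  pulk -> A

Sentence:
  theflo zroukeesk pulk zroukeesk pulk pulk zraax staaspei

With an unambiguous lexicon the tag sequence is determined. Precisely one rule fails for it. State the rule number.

Fixed tagging: V V A V A A R R.
Rule check: R1 ✗, R2 ✓, R3 ✓, R4 ✓.
Only rule 1 fails.

1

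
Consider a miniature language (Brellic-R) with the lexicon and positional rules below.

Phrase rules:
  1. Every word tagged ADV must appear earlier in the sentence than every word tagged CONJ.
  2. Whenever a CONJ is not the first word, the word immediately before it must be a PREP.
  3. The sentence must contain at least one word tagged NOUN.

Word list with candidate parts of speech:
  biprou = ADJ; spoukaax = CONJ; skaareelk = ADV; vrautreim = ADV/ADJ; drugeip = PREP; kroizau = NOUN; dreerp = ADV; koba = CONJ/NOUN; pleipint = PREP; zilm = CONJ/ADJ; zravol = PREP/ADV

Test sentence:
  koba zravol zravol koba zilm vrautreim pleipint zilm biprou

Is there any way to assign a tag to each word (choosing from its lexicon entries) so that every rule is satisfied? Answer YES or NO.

Candidates per position — 1:koba {CONJ,NOUN}; 2:zravol {PREP,ADV}; 3:zravol {PREP,ADV}; 4:koba {CONJ,NOUN}; 5:zilm {CONJ,ADJ}; 6:vrautreim {ADV,ADJ}; 7:pleipint {PREP}; 8:zilm {CONJ,ADJ}; 9:biprou {ADJ}.
One satisfying assignment: NOUN ADV ADV NOUN ADJ ADJ PREP CONJ ADJ.
Rule-by-rule: rule 1 ✓; rule 2 ✓; rule 3 ✓.

YES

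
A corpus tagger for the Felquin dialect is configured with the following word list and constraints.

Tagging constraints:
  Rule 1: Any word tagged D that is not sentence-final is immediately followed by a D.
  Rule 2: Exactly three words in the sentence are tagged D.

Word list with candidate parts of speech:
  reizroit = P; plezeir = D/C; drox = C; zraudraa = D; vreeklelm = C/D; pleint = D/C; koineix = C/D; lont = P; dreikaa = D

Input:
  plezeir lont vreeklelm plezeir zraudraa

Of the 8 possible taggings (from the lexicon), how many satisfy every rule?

1

Candidates per position — 1:plezeir {D,C}; 2:lont {P}; 3:vreeklelm {C,D}; 4:plezeir {D,C}; 5:zraudraa {D}.
There are 8 candidate sequences in total.
The sequences that satisfy every rule: C P D D D.
Count = 1.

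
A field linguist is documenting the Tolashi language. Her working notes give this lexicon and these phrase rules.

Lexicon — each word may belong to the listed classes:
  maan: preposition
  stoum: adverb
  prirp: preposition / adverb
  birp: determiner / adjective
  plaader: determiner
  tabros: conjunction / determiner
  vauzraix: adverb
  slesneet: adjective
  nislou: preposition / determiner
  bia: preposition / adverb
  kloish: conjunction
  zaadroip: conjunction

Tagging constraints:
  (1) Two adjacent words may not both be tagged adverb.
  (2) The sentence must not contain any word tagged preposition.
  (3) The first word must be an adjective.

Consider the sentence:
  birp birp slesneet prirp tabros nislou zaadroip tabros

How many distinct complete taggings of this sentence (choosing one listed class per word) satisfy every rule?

8

Candidates per position — 1:birp {determiner,adjective}; 2:birp {determiner,adjective}; 3:slesneet {adjective}; 4:prirp {preposition,adverb}; 5:tabros {conjunction,determiner}; 6:nislou {preposition,determiner}; 7:zaadroip {conjunction}; 8:tabros {conjunction,determiner}.
There are 64 candidate sequences in total.
Checking each against the rules leaves 8 sequences.
Count = 8.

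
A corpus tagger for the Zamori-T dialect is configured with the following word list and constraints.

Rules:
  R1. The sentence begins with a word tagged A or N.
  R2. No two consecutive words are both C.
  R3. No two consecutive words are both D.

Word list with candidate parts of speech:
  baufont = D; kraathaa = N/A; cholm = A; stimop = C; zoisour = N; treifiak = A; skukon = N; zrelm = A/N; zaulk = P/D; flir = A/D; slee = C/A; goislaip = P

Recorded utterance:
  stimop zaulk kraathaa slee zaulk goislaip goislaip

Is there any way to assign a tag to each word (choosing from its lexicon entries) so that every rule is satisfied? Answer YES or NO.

NO

Candidates per position — 1:stimop {C}; 2:zaulk {P,D}; 3:kraathaa {N,A}; 4:slee {C,A}; 5:zaulk {P,D}; 6:goislaip {P}; 7:goislaip {P}.
Rule 1 cannot be satisfied by any choice of tags from the lexicon.
So there is no consistent tagging.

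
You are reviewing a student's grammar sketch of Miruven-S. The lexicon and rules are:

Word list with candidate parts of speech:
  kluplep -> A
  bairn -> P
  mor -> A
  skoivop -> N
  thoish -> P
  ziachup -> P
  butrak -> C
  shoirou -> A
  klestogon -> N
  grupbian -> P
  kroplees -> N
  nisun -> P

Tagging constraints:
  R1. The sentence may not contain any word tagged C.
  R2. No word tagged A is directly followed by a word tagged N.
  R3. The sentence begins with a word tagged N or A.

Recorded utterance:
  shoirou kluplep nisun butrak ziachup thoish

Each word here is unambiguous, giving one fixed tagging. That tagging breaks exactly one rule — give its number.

Fixed tagging: A A P C P P.
Rule check: R1 ✗, R2 ✓, R3 ✓.
Only rule 1 fails.

1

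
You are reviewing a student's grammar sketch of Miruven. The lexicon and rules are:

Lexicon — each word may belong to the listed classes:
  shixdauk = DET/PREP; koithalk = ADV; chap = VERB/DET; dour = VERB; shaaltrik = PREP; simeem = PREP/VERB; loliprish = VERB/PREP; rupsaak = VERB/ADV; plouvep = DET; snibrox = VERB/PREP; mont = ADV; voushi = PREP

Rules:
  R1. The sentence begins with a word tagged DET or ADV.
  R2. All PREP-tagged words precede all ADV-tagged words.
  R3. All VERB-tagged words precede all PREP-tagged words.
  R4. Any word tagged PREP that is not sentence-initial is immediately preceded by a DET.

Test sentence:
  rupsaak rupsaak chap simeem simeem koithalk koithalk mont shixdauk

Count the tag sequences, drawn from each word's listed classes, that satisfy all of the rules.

Candidates per position — 1:rupsaak {VERB,ADV}; 2:rupsaak {VERB,ADV}; 3:chap {VERB,DET}; 4:simeem {PREP,VERB}; 5:simeem {PREP,VERB}; 6:koithalk {ADV}; 7:koithalk {ADV}; 8:mont {ADV}; 9:shixdauk {DET,PREP}.
There are 64 candidate sequences in total.
The sequences that satisfy every rule: ADV VERB VERB VERB VERB ADV ADV ADV DET; ADV VERB DET VERB VERB ADV ADV ADV DET; ADV ADV VERB VERB VERB ADV ADV ADV DET; ADV ADV DET VERB VERB ADV ADV ADV DET.
Count = 4.

4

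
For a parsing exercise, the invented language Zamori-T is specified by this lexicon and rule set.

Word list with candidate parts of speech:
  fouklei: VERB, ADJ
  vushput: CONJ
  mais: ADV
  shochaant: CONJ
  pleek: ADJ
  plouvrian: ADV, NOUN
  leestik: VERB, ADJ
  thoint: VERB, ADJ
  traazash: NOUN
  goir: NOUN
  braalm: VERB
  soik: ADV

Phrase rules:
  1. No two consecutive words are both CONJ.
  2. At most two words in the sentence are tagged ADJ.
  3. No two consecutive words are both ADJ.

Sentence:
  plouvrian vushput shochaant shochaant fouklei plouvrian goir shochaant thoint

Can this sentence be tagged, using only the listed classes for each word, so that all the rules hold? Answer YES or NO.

Candidates per position — 1:plouvrian {ADV,NOUN}; 2:vushput {CONJ}; 3:shochaant {CONJ}; 4:shochaant {CONJ}; 5:fouklei {VERB,ADJ}; 6:plouvrian {ADV,NOUN}; 7:goir {NOUN}; 8:shochaant {CONJ}; 9:thoint {VERB,ADJ}.
Rule 1 cannot be satisfied by any choice of tags from the lexicon.
So there is no consistent tagging.

NO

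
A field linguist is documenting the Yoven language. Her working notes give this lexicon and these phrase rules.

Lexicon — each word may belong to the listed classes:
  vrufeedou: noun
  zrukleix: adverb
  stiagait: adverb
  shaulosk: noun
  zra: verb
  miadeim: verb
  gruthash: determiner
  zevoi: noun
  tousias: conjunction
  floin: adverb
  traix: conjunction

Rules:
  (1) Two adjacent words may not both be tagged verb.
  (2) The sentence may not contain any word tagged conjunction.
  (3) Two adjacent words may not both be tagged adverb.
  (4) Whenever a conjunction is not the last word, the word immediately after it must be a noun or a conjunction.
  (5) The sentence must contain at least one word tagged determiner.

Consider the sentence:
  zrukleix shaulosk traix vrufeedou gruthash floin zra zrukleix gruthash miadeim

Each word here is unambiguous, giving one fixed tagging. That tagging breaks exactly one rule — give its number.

Fixed tagging: adverb noun conjunction noun determiner adverb verb adverb determiner verb.
Rule check: R1 ok, R2 fails, R3 ok, R4 ok, R5 ok.
Only rule 2 fails.

2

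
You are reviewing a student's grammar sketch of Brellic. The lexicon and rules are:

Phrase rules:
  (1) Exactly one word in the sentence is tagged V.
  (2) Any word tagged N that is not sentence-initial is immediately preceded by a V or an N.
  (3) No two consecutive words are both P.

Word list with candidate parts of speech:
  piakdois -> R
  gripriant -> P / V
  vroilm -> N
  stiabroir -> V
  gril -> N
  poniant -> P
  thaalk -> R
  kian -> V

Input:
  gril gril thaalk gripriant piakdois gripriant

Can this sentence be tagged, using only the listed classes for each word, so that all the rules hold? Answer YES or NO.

Candidates per position — 1:gril {N}; 2:gril {N}; 3:thaalk {R}; 4:gripriant {P,V}; 5:piakdois {R}; 6:gripriant {P,V}.
One satisfying assignment: N N R V R P.
Verifying each rule — rule 1 ✓; rule 2 ✓; rule 3 ✓.

YES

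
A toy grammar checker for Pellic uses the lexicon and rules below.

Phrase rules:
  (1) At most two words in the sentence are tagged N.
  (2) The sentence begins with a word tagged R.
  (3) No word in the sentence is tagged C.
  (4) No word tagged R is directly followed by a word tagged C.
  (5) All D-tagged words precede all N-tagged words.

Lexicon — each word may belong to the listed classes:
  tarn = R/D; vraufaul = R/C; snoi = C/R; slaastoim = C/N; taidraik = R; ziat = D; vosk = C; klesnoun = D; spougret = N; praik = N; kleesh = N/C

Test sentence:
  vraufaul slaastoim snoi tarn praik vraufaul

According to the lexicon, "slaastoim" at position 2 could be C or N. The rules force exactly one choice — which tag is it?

Candidates per position — 1:vraufaul {R,C}; 2:slaastoim {C,N}; 3:snoi {C,R}; 4:tarn {R,D}; 5:praik {N}; 6:vraufaul {R,C}.
Position 1: tagging it C would leave rule 2 unsatisfiable, so it must be R.
Position 2: tagging it C would leave rule 3 unsatisfiable, so it must be N.
Position 3: tagging it C would leave rule 3 unsatisfiable, so it must be R.
Position 4: tagging it D would leave rule 5 unsatisfiable, so it must be R.
Position 6: tagging it C would leave rule 3 unsatisfiable, so it must be R.
That leaves exactly one tagging: R N R R N R.
Rule-by-rule: rule 1 ok; rule 2 ok; rule 3 ok; rule 4 ok; rule 5 ok.

N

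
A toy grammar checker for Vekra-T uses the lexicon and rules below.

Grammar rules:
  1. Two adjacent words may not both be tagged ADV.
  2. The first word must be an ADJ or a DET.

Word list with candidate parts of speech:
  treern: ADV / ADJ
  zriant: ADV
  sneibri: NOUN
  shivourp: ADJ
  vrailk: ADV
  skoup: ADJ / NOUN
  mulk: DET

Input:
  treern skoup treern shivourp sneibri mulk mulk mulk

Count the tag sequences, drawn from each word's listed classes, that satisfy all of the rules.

Candidates per position — 1:treern {ADV,ADJ}; 2:skoup {ADJ,NOUN}; 3:treern {ADV,ADJ}; 4:shivourp {ADJ}; 5:sneibri {NOUN}; 6:mulk {DET}; 7:mulk {DET}; 8:mulk {DET}.
There are 8 candidate sequences in total.
The sequences that satisfy every rule: ADJ ADJ ADV ADJ NOUN DET DET DET; ADJ ADJ ADJ ADJ NOUN DET DET DET; ADJ NOUN ADV ADJ NOUN DET DET DET; ADJ NOUN ADJ ADJ NOUN DET DET DET.
Count = 4.

4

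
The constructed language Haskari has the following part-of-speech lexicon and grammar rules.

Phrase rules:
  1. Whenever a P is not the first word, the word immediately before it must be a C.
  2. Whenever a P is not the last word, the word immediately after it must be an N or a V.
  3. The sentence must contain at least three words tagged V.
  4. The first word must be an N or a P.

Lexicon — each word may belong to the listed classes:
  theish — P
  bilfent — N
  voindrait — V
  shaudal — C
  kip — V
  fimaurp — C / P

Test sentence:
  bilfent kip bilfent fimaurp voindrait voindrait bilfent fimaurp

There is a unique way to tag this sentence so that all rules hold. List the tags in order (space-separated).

Candidates per position — 1:bilfent {N}; 2:kip {V}; 3:bilfent {N}; 4:fimaurp {C,P}; 5:voindrait {V}; 6:voindrait {V}; 7:bilfent {N}; 8:fimaurp {C,P}.
Word 4 cannot be P — rule 1 would then fail for every completion. It is C.
Word 8 cannot be P — rule 1 would then fail for every completion. It is C.
The unique satisfying tagging is: N V N C V V N C.
Checking: rule 1 ok; rule 2 ok; rule 3 ok; rule 4 ok.

N V N C V V N C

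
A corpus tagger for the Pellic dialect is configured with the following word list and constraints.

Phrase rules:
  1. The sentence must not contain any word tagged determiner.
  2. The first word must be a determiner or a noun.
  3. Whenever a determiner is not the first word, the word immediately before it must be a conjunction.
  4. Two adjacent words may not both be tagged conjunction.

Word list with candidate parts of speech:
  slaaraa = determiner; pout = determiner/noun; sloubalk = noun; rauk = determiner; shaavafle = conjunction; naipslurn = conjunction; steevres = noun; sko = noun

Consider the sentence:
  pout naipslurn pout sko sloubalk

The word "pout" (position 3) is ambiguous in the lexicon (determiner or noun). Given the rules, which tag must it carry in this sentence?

Candidates per position — 1:pout {determiner,noun}; 2:naipslurn {conjunction}; 3:pout {determiner,noun}; 4:sko {noun}; 5:sloubalk {noun}.
If word 1 were determiner, no tagging could satisfy rule 1; so word 1 is noun.
If word 3 were determiner, no tagging could satisfy rule 1; so word 3 is noun.
So the tagging must be: noun conjunction noun noun noun.
Check: rule 1 holds; rule 2 holds; rule 3 holds; rule 4 holds.

noun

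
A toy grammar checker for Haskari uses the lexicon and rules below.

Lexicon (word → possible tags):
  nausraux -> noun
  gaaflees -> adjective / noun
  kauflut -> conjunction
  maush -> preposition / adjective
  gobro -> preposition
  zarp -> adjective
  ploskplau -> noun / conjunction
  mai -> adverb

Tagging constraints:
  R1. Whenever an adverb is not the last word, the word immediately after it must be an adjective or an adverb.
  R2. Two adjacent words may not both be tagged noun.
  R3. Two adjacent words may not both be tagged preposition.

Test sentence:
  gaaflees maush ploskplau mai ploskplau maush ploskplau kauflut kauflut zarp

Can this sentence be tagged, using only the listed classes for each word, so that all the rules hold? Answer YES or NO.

Candidates per position — 1:gaaflees {adjective,noun}; 2:maush {preposition,adjective}; 3:ploskplau {noun,conjunction}; 4:mai {adverb}; 5:ploskplau {noun,conjunction}; 6:maush {preposition,adjective}; 7:ploskplau {noun,conjunction}; 8:kauflut {conjunction}; 9:kauflut {conjunction}; 10:zarp {adjective}.
Rule 1 cannot be satisfied by any choice of tags from the lexicon.
So there is no consistent tagging.

NO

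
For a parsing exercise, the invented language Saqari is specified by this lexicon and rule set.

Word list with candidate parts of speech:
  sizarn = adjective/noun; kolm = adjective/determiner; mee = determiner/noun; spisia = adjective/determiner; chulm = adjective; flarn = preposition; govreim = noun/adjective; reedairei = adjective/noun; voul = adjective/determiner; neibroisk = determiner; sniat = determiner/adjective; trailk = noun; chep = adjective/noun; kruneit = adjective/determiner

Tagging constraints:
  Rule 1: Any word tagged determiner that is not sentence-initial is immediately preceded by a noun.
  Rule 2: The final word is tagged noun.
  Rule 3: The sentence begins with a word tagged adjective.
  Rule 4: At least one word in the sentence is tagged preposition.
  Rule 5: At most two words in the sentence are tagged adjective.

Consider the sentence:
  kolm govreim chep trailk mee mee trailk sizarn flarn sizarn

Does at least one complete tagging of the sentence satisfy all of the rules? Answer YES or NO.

YES

Candidates per position — 1:kolm {adjective,determiner}; 2:govreim {noun,adjective}; 3:chep {adjective,noun}; 4:trailk {noun}; 5:mee {determiner,noun}; 6:mee {determiner,noun}; 7:trailk {noun}; 8:sizarn {adjective,noun}; 9:flarn {preposition}; 10:sizarn {adjective,noun}.
One satisfying assignment: adjective noun noun noun noun noun noun noun preposition noun.
Checking: rule 1 satisfied; rule 2 satisfied; rule 3 satisfied; rule 4 satisfied; rule 5 satisfied.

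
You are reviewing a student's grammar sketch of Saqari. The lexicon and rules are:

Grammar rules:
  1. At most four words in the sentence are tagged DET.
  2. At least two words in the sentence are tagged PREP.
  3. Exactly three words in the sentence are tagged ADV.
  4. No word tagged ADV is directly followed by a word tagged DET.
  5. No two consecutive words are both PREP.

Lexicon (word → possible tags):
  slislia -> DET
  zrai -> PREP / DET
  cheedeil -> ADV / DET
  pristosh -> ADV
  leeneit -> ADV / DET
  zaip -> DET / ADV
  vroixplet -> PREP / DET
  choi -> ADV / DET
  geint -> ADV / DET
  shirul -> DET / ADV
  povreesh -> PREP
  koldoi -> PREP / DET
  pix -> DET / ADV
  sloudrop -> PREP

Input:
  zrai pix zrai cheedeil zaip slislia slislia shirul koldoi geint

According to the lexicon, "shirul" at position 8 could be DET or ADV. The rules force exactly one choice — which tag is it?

ADV

Candidates per position — 1:zrai {PREP,DET}; 2:pix {DET,ADV}; 3:zrai {PREP,DET}; 4:cheedeil {ADV,DET}; 5:zaip {DET,ADV}; 6:slislia {DET}; 7:slislia {DET}; 8:shirul {DET,ADV}; 9:koldoi {PREP,DET}; 10:geint {ADV,DET}.
If word 4 were ADV, no tagging could satisfy rule 4; so word 4 is DET.
If word 5 were ADV, no tagging could satisfy rule 4; so word 5 is DET.
If word 8 were DET, no tagging could satisfy rule 1; so word 8 is ADV.
If word 9 were DET, no tagging could satisfy rule 1; so word 9 is PREP.
If word 10 were DET, no tagging could satisfy rule 1; so word 10 is ADV.
If word 1 were DET, no tagging could satisfy rule 1; so word 1 is PREP.
If word 2 were DET, no tagging could satisfy rule 1; so word 2 is ADV.
If word 3 were DET, no tagging could satisfy rule 1; so word 3 is PREP.
The only consistent sequence is: PREP ADV PREP DET DET DET DET ADV PREP ADV.
Checking: rule 1 satisfied; rule 2 satisfied; rule 3 satisfied; rule 4 satisfied; rule 5 satisfied.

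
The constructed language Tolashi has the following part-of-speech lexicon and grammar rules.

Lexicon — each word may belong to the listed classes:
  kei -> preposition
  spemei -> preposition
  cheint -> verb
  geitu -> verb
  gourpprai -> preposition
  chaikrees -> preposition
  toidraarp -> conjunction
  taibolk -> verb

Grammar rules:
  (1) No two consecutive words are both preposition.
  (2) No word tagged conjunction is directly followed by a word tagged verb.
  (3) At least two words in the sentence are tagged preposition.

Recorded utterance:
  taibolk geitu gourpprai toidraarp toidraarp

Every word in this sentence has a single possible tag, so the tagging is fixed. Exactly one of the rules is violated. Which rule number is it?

Fixed tagging: verb verb preposition conjunction conjunction.
Applying the rules: R1 ✓, R2 ✓, R3 ✗.
Only rule 3 fails.

3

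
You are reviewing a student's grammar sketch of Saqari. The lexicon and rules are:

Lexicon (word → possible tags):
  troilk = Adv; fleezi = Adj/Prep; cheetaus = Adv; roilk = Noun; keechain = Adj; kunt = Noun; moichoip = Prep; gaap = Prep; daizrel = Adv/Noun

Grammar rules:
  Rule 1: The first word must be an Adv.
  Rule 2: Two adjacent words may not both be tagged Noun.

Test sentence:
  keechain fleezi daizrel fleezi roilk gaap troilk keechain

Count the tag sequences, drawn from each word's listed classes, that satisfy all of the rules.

0

Candidates per position — 1:keechain {Adj}; 2:fleezi {Adj,Prep}; 3:daizrel {Adv,Noun}; 4:fleezi {Adj,Prep}; 5:roilk {Noun}; 6:gaap {Prep}; 7:troilk {Adv}; 8:keechain {Adj}.
There are 8 candidate sequences in total.
Rule 1 cannot be satisfied by any choice of tags from the lexicon.
So there is no consistent tagging.
Count = 0.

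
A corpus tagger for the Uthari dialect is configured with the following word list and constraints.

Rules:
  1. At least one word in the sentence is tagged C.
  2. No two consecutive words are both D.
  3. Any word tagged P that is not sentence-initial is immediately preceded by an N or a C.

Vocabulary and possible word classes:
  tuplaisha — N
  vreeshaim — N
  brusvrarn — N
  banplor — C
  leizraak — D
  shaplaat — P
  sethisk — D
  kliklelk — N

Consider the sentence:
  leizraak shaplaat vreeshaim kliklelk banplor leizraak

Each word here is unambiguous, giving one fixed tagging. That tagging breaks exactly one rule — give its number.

3

Fixed tagging: D P N N C D.
Checking each rule: R1 pass, R2 pass, R3 fail.
Only rule 3 fails.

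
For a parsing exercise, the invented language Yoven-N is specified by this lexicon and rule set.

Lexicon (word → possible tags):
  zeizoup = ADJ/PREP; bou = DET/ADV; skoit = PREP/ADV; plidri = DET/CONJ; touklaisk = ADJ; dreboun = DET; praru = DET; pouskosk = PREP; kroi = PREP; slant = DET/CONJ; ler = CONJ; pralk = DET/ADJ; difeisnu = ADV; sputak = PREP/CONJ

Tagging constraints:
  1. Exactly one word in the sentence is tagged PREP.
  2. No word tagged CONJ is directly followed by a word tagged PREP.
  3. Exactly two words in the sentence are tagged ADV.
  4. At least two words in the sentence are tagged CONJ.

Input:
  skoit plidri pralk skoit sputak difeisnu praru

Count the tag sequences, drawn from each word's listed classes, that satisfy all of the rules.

Candidates per position — 1:skoit {PREP,ADV}; 2:plidri {DET,CONJ}; 3:pralk {DET,ADJ}; 4:skoit {PREP,ADV}; 5:sputak {PREP,CONJ}; 6:difeisnu {ADV}; 7:praru {DET}.
There are 32 candidate sequences in total.
The sequences that satisfy every rule: PREP CONJ DET ADV CONJ ADV DET; PREP CONJ ADJ ADV CONJ ADV DET; ADV CONJ DET PREP CONJ ADV DET; ADV CONJ ADJ PREP CONJ ADV DET.
Count = 4.

4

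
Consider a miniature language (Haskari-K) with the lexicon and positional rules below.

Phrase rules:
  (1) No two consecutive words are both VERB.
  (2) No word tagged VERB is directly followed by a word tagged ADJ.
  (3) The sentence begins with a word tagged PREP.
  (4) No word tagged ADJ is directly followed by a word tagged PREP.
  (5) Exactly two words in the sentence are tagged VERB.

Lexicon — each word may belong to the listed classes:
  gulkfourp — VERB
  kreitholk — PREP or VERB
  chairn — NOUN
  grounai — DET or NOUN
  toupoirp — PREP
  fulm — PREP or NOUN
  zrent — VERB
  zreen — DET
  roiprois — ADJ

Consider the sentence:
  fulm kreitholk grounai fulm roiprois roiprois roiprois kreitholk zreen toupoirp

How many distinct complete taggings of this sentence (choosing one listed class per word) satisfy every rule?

Candidates per position — 1:fulm {PREP,NOUN}; 2:kreitholk {PREP,VERB}; 3:grounai {DET,NOUN}; 4:fulm {PREP,NOUN}; 5:roiprois {ADJ}; 6:roiprois {ADJ}; 7:roiprois {ADJ}; 8:kreitholk {PREP,VERB}; 9:zreen {DET}; 10:toupoirp {PREP}.
There are 32 candidate sequences in total.
The sequences that satisfy every rule: PREP VERB DET PREP ADJ ADJ ADJ VERB DET PREP; PREP VERB DET NOUN ADJ ADJ ADJ VERB DET PREP; PREP VERB NOUN PREP ADJ ADJ ADJ VERB DET PREP; PREP VERB NOUN NOUN ADJ ADJ ADJ VERB DET PREP.
Count = 4.

4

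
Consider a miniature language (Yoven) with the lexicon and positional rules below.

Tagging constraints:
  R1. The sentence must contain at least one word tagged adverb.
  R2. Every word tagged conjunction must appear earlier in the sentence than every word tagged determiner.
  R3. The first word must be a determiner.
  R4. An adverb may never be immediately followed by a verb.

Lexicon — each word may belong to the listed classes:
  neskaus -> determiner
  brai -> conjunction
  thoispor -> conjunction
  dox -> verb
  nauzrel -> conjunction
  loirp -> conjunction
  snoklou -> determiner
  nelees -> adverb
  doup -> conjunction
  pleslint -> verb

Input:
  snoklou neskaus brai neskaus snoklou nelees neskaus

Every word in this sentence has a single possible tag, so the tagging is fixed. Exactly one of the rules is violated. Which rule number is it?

Fixed tagging: determiner determiner conjunction determiner determiner adverb determiner.
Checking each rule: R1 ✓, R2 ✗, R3 ✓, R4 ✓.
Only rule 2 fails.

2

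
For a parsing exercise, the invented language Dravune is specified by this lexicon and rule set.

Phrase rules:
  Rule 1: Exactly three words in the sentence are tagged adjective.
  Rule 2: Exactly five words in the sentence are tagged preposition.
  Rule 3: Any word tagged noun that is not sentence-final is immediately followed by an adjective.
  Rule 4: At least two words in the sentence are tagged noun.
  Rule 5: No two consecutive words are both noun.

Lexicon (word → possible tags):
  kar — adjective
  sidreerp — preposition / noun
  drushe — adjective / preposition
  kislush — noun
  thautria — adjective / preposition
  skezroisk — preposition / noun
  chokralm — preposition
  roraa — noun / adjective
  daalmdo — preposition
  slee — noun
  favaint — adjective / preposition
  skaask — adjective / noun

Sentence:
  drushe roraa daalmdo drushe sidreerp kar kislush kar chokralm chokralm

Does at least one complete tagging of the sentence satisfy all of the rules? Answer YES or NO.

YES

Candidates per position — 1:drushe {adjective,preposition}; 2:roraa {noun,adjective}; 3:daalmdo {preposition}; 4:drushe {adjective,preposition}; 5:sidreerp {preposition,noun}; 6:kar {adjective}; 7:kislush {noun}; 8:kar {adjective}; 9:chokralm {preposition}; 10:chokralm {preposition}.
One satisfying assignment: preposition adjective preposition preposition noun adjective noun adjective preposition preposition.
Rule-by-rule: rule 1 satisfied; rule 2 satisfied; rule 3 satisfied; rule 4 satisfied; rule 5 satisfied.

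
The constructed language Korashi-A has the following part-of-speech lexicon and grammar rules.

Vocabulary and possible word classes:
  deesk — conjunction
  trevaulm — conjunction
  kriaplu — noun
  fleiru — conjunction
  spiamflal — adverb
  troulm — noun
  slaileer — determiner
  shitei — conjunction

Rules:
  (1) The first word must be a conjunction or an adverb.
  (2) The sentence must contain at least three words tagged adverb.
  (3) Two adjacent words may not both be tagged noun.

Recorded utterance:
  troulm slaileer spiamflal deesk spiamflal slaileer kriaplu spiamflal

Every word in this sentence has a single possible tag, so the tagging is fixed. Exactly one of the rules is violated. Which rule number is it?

Fixed tagging: noun determiner adverb conjunction adverb determiner noun adverb.
Applying the rules: R1 ✗, R2 ✓, R3 ✓.
Only rule 1 fails.

1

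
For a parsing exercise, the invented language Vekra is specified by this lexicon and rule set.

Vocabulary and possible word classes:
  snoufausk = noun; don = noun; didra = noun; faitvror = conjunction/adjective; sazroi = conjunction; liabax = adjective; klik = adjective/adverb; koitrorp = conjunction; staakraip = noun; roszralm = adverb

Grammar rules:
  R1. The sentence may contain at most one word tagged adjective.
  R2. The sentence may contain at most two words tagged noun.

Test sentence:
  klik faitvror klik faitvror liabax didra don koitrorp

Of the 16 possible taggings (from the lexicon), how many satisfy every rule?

1

Candidates per position — 1:klik {adjective,adverb}; 2:faitvror {conjunction,adjective}; 3:klik {adjective,adverb}; 4:faitvror {conjunction,adjective}; 5:liabax {adjective}; 6:didra {noun}; 7:don {noun}; 8:koitrorp {conjunction}.
There are 16 candidate sequences in total.
The sequences that satisfy every rule: adverb conjunction adverb conjunction adjective noun noun conjunction.
Count = 1.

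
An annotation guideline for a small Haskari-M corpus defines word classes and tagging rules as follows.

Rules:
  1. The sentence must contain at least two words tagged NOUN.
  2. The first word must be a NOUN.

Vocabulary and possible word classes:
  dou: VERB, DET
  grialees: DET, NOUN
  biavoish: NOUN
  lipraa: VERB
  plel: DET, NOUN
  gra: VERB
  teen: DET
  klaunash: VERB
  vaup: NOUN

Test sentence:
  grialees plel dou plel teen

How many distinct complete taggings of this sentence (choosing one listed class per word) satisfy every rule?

Candidates per position — 1:grialees {DET,NOUN}; 2:plel {DET,NOUN}; 3:dou {VERB,DET}; 4:plel {DET,NOUN}; 5:teen {DET}.
There are 16 candidate sequences in total.
Checking each against the rules leaves 6 sequences.
Count = 6.

6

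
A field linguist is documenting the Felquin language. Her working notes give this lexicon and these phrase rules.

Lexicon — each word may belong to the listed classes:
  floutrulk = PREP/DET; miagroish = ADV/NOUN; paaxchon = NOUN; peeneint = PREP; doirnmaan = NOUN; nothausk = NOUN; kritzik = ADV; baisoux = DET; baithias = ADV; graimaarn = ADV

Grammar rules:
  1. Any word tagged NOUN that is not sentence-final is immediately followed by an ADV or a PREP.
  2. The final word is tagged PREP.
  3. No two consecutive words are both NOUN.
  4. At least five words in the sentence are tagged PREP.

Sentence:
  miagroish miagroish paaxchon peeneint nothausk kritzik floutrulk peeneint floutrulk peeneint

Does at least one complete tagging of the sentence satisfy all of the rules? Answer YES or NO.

Candidates per position — 1:miagroish {ADV,NOUN}; 2:miagroish {ADV,NOUN}; 3:paaxchon {NOUN}; 4:peeneint {PREP}; 5:nothausk {NOUN}; 6:kritzik {ADV}; 7:floutrulk {PREP,DET}; 8:peeneint {PREP}; 9:floutrulk {PREP,DET}; 10:peeneint {PREP}.
One satisfying assignment: NOUN ADV NOUN PREP NOUN ADV PREP PREP PREP PREP.
Checking: rule 1 holds; rule 2 holds; rule 3 holds; rule 4 holds.

YES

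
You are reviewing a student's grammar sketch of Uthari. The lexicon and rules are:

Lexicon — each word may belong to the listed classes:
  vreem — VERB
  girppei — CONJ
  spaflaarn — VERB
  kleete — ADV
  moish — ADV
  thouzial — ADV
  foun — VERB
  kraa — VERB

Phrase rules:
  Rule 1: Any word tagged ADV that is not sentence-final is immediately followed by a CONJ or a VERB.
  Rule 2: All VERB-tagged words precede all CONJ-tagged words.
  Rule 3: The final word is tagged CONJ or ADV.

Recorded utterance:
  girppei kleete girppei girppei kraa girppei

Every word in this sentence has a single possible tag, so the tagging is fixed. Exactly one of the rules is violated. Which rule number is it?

Fixed tagging: CONJ ADV CONJ CONJ VERB CONJ.
Rule check: R1 pass, R2 fail, R3 pass.
Only rule 2 fails.

2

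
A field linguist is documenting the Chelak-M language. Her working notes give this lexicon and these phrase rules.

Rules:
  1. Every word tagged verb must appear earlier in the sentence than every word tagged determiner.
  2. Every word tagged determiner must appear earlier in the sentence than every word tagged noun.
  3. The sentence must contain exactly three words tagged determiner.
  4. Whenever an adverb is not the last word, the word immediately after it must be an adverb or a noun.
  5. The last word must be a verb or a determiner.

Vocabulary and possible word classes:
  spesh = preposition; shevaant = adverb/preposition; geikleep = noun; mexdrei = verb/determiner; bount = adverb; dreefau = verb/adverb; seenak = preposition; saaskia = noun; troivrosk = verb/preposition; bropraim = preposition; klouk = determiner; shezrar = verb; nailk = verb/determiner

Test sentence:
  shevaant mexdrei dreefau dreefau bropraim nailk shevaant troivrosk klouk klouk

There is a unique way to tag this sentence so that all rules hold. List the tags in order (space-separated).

preposition verb verb verb preposition determiner preposition preposition determiner determiner

Candidates per position — 1:shevaant {adverb,preposition}; 2:mexdrei {verb,determiner}; 3:dreefau {verb,adverb}; 4:dreefau {verb,adverb}; 5:bropraim {preposition}; 6:nailk {verb,determiner}; 7:shevaant {adverb,preposition}; 8:troivrosk {verb,preposition}; 9:klouk {determiner}; 10:klouk {determiner}.
If word 1 were adverb, no tagging could satisfy rule 4; so word 1 is preposition.
If word 3 were adverb, no tagging could satisfy rule 4; so word 3 is verb.
If word 4 were adverb, no tagging could satisfy rule 4; so word 4 is verb.
If word 7 were adverb, no tagging could satisfy rule 4; so word 7 is preposition.
If word 2 were determiner, no tagging could satisfy rule 1; so word 2 is verb.
If word 6 were verb, no tagging could satisfy rule 3; so word 6 is determiner.
If word 8 were verb, no tagging could satisfy rule 1; so word 8 is preposition.
The only consistent sequence is: preposition verb verb verb preposition determiner preposition preposition determiner determiner.
Rule-by-rule: rule 1 ok; rule 2 ok; rule 3 ok; rule 4 ok; rule 5 ok.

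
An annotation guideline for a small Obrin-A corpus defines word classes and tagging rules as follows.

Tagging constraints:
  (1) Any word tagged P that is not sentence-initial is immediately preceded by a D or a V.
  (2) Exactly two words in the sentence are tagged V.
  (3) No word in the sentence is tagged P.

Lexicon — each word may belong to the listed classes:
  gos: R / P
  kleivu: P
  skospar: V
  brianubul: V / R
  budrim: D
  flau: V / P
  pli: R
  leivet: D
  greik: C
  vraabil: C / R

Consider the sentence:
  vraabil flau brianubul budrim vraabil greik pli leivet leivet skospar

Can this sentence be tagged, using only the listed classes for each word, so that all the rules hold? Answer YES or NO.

Candidates per position — 1:vraabil {C,R}; 2:flau {V,P}; 3:brianubul {V,R}; 4:budrim {D}; 5:vraabil {C,R}; 6:greik {C}; 7:pli {R}; 8:leivet {D}; 9:leivet {D}; 10:skospar {V}.
One satisfying assignment: C V R D C C R D D V.
Verifying each rule — rule 1 satisfied; rule 2 satisfied; rule 3 satisfied.

YES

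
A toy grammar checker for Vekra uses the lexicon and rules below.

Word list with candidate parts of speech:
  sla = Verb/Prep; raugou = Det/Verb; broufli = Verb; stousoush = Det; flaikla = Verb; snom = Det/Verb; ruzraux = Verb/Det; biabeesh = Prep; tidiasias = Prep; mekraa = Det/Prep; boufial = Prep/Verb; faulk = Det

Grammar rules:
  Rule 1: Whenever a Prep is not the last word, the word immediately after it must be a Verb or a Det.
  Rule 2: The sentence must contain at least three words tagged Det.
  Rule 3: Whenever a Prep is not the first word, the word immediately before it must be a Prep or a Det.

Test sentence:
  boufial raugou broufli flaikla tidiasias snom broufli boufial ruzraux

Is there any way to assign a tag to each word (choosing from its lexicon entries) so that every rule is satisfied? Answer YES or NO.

Candidates per position — 1:boufial {Prep,Verb}; 2:raugou {Det,Verb}; 3:broufli {Verb}; 4:flaikla {Verb}; 5:tidiasias {Prep}; 6:snom {Det,Verb}; 7:broufli {Verb}; 8:boufial {Prep,Verb}; 9:ruzraux {Verb,Det}.
Rule 3 cannot be satisfied by any choice of tags from the lexicon.
So there is no consistent tagging.

NO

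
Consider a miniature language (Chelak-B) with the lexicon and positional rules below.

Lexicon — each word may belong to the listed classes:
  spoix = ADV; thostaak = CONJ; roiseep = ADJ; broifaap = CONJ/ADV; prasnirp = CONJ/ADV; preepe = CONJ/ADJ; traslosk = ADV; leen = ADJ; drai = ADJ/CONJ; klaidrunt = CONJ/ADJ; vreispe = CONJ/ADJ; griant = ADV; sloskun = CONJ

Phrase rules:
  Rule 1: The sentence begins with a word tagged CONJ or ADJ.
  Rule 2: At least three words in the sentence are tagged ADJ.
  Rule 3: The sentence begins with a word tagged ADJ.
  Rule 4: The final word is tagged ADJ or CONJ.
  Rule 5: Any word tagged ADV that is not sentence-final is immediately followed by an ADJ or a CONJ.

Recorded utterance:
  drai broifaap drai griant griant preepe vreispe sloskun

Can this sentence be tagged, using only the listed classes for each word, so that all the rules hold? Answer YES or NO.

NO

Candidates per position — 1:drai {ADJ,CONJ}; 2:broifaap {CONJ,ADV}; 3:drai {ADJ,CONJ}; 4:griant {ADV}; 5:griant {ADV}; 6:preepe {CONJ,ADJ}; 7:vreispe {CONJ,ADJ}; 8:sloskun {CONJ}.
Rule 5 cannot be satisfied by any choice of tags from the lexicon.
So there is no consistent tagging.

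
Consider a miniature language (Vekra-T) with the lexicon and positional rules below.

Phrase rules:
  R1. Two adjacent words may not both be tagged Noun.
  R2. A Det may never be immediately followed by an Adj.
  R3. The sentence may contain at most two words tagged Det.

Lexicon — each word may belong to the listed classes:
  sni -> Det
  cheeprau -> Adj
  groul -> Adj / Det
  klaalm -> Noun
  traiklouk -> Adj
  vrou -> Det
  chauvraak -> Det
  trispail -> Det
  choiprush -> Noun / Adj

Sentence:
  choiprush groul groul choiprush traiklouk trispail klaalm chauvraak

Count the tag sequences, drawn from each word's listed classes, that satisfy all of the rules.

4

Candidates per position — 1:choiprush {Noun,Adj}; 2:groul {Adj,Det}; 3:groul {Adj,Det}; 4:choiprush {Noun,Adj}; 5:traiklouk {Adj}; 6:trispail {Det}; 7:klaalm {Noun}; 8:chauvraak {Det}.
There are 16 candidate sequences in total.
The sequences that satisfy every rule: Noun Adj Adj Noun Adj Det Noun Det; Noun Adj Adj Adj Adj Det Noun Det; Adj Adj Adj Noun Adj Det Noun Det; Adj Adj Adj Adj Adj Det Noun Det.
Count = 4.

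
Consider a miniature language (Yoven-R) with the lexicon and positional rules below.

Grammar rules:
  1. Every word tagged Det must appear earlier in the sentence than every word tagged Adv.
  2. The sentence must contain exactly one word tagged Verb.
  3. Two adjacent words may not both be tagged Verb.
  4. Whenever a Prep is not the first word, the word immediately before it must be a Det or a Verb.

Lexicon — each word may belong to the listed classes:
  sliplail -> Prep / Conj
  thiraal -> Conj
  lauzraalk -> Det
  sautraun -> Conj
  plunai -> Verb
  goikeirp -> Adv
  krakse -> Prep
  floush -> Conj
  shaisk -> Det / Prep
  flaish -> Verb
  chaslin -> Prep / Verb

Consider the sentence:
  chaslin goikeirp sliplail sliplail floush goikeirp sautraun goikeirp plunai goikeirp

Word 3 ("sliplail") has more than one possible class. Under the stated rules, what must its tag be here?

Candidates per position — 1:chaslin {Prep,Verb}; 2:goikeirp {Adv}; 3:sliplail {Prep,Conj}; 4:sliplail {Prep,Conj}; 5:floush {Conj}; 6:goikeirp {Adv}; 7:sautraun {Conj}; 8:goikeirp {Adv}; 9:plunai {Verb}; 10:goikeirp {Adv}.
If word 1 were Verb, no tagging could satisfy rule 2; so word 1 is Prep.
If word 3 were Prep, no tagging could satisfy rule 4; so word 3 is Conj.
If word 4 were Prep, no tagging could satisfy rule 4; so word 4 is Conj.
The only consistent sequence is: Prep Adv Conj Conj Conj Adv Conj Adv Verb Adv.
Checking: rule 1 satisfied; rule 2 satisfied; rule 3 satisfied; rule 4 satisfied.

Conj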